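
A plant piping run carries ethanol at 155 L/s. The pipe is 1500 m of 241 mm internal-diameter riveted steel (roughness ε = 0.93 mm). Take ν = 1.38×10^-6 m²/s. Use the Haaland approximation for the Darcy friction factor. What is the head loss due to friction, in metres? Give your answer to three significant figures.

h_f ≈ 104 m

V = 4Q/(πD²) = 4·0.155/(π·0.241²) = 3.398 m/s
Re = VD/ν = 3.398·0.241/1.38×10^-6 = 5.93×10^5 → turbulent
ε/D = 0.93/241 = 0.00386
Haaland: f = 0.02835
h_f = f(L/D)V²/(2g) = 0.02835·(1500/0.241)·3.398²/(2·9.81) = 103.8 m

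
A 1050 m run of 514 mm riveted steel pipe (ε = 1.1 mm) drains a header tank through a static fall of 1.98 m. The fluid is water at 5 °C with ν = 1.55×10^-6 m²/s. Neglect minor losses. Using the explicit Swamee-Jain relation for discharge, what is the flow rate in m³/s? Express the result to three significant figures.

Q ≈ 0.183 m³/s

Swamee-Jain (Type II): Q = -0.965·√(gD⁵h_f/L)·ln[ε/(3.7D) + √(3.17ν²L/(gD³h_f))]
√(gD⁵h_f/L) = √(9.81·0.514⁵·1.98/1050) = 0.02576
ε/(3.7D) = 5.78×10^-4; √(3.17ν²L/(gD³h_f)) = 5.51×10^-5
Q = -0.965·0.02576·ln(6.335×10^-4) = 0.1831 m³/s
Check: V = 0.882 m/s, Re = 2.93×10^5, f = 0.02459, h_f = 1.99 m ≈ 1.98 m ✓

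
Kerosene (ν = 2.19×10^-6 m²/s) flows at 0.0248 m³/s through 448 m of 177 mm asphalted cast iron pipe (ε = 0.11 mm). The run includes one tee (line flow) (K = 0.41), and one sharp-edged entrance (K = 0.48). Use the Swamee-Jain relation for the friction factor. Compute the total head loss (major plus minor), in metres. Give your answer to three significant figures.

H_L ≈ 2.86 m

V = 4Q/(πD²) = 1.008 m/s; V²/2g = 0.05178 m
Re = 8.15×10^4, ε/D = 6.21×10^-4 → f = 0.02146 (Swamee-Jain)
Major: h_f = f(L/D)·V²/2g = 0.02146·2531·0.05178 = 2.812 m
Minor: ΣK = 0.890; h_m = ΣK·V²/2g = 0.04608 m
Total H_L = 2.812 + 0.04608 = 2.858 m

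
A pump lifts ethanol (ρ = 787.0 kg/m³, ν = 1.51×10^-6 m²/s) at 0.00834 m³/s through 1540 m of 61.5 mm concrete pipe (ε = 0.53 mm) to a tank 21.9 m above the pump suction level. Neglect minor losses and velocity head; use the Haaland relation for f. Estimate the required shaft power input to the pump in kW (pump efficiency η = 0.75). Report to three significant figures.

P_shaft ≈ 33.6 kW

V = 4Q/(πD²) = 2.808 m/s; Re = 1.14×10^5; ε/D = 0.00862; f = 0.03667
h_f = f(L/D)V²/2g = 368.9 m
Total head H = z + h_f = 21.9 + 368.9 = 390.8 m
P_hyd = ρgQH = 787.0·9.81·0.00834·390.8 = 25.17 kW
P_shaft = P_hyd/η = 25.17/0.75 = 33.55 kW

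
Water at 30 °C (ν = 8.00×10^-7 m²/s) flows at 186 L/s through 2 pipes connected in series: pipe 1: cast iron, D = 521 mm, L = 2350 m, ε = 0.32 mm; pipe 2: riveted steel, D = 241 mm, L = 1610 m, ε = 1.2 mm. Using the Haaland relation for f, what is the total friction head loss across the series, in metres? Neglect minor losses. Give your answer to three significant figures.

H ≈ 176 m

Pipe 1: V = 0.8725 m/s, Re = 5.68×10^5, ε/D = 6.14×10^-4, f = 0.01818, h_1 = f(L/D)V²/2g = 3.182 m
Pipe 2: V = 4.077 m/s, Re = 1.23×10^6, ε/D = 0.00498, f = 0.03046, h_2 = f(L/D)V²/2g = 172.4 m
Series → Q common, losses add: H = Σh = 175.6 m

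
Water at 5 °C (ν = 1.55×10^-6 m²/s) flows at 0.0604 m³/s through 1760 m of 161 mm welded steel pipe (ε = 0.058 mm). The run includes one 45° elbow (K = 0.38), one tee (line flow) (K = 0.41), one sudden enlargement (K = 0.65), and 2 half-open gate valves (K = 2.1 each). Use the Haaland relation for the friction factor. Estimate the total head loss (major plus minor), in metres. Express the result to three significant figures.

V = 4Q/(πD²) = 2.967 m/s; V²/2g = 0.4486 m
Re = 3.08×10^5, ε/D = 3.60×10^-4 → f = 0.01717 (Haaland)
Major: h_f = f(L/D)·V²/2g = 0.01717·10932·0.4486 = 84.23 m
Minor: ΣK = 5.64; h_m = ΣK·V²/2g = 2.530 m
Total H_L = 84.23 + 2.530 = 86.76 m

H_L ≈ 86.8 m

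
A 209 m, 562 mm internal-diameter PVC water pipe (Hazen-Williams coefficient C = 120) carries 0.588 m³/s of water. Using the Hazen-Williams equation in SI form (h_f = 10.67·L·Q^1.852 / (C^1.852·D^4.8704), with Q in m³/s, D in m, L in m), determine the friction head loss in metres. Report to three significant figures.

h_f = 10.67·209·0.588^1.852 / (120^1.852·0.562^4.8704) = 1.947 m

h_f ≈ 1.95 m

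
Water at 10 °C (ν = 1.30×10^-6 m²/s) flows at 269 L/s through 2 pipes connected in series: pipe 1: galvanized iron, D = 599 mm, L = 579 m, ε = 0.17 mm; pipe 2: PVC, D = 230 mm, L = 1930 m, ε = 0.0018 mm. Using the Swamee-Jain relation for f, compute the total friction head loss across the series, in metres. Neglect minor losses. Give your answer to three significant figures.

H ≈ 208 m

Pipe 1: V = 0.9546 m/s, Re = 4.40×10^5, ε/D = 2.84×10^-4, f = 0.01640, h_1 = f(L/D)V²/2g = 0.7361 m
Pipe 2: V = 6.475 m/s, Re = 1.15×10^6, ε/D = 7.83×10^-6, f = 0.01156, h_2 = f(L/D)V²/2g = 207.2 m
Series → Q common, losses add: H = Σh = 207.9 m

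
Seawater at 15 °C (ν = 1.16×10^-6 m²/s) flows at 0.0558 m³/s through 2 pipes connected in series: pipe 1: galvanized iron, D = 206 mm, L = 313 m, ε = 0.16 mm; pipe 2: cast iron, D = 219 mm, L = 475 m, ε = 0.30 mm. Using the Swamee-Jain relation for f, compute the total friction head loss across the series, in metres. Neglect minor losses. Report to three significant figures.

H ≈ 9.68 m

Pipe 1: V = 1.674 m/s, Re = 2.97×10^5, ε/D = 7.77×10^-4, f = 0.01977, h_1 = f(L/D)V²/2g = 4.292 m
Pipe 2: V = 1.481 m/s, Re = 2.80×10^5, ε/D = 0.00137, f = 0.02222, h_2 = f(L/D)V²/2g = 5.390 m
Series → Q common, losses add: H = Σh = 9.681 m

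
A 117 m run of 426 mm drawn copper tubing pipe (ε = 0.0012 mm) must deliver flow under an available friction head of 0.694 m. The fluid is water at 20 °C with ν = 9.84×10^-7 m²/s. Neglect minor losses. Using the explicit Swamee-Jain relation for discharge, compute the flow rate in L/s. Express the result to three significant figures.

Q ≈ 290 L/s

Swamee-Jain (Type II): Q = -0.965·√(gD⁵h_f/L)·ln[ε/(3.7D) + √(3.17ν²L/(gD³h_f))]
√(gD⁵h_f/L) = √(9.81·0.426⁵·0.694/117) = 0.02857
ε/(3.7D) = 7.61×10^-7; √(3.17ν²L/(gD³h_f)) = 2.61×10^-5
Q = -0.965·0.02857·ln(2.688×10^-5) = 0.2902 m³/s
Check: V = 2.04 m/s, Re = 8.81×10^5, f = 0.01192, h_f = 0.692 m ≈ 0.694 m ✓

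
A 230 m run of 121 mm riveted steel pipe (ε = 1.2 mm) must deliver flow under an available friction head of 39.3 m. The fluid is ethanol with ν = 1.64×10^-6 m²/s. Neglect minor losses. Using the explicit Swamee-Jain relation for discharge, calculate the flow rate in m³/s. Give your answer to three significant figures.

Q ≈ 0.0376 m³/s

Swamee-Jain (Type II): Q = -0.965·√(gD⁵h_f/L)·ln[ε/(3.7D) + √(3.17ν²L/(gD³h_f))]
√(gD⁵h_f/L) = √(9.81·0.121⁵·39.3/230) = 0.006594
ε/(3.7D) = 0.00268; √(3.17ν²L/(gD³h_f)) = 5.36×10^-5
Q = -0.965·0.006594·ln(0.002734) = 0.03755 m³/s
Check: V = 3.27 m/s, Re = 2.41×10^5, f = 0.03819, h_f = 39.5 m ≈ 39.3 m ✓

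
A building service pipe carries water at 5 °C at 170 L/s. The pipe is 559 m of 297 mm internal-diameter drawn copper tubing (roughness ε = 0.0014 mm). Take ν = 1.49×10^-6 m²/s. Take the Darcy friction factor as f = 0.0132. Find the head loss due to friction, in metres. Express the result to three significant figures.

V = 4Q/(πD²) = 4·0.170/(π·0.297²) = 2.454 m/s
h_f = f(L/D)V²/(2g) = 0.01320·(559/0.297)·2.454²/(2·9.81) = 7.625 m

h_f ≈ 7.62 m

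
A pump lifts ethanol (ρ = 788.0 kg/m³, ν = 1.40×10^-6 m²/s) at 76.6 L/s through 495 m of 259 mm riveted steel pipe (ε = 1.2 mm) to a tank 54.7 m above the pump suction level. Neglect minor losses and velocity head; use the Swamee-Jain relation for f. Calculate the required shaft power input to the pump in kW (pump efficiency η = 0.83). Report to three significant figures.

V = 4Q/(πD²) = 1.454 m/s; Re = 2.69×10^5; ε/D = 0.00463; f = 0.03020
h_f = f(L/D)V²/2g = 6.218 m
Total head H = z + h_f = 54.7 + 6.218 = 60.92 m
P_hyd = ρgQH = 788.0·9.81·0.0766·60.92 = 36.07 kW
P_shaft = P_hyd/η = 36.07/0.83 = 43.46 kW

P_shaft ≈ 43.5 kW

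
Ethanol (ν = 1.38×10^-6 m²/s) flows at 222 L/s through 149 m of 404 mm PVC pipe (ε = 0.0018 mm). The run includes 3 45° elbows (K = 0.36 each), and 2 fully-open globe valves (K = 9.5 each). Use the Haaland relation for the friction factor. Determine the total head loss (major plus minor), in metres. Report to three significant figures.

H_L ≈ 3.81 m

V = 4Q/(πD²) = 1.732 m/s; V²/2g = 0.1529 m
Re = 5.07×10^5, ε/D = 4.46×10^-6 → f = 0.01308 (Haaland)
Major: h_f = f(L/D)·V²/2g = 0.01308·368.8·0.1529 = 0.7374 m
Minor: ΣK = 20.1; h_m = ΣK·V²/2g = 3.069 m
Total H_L = 0.7374 + 3.069 = 3.807 m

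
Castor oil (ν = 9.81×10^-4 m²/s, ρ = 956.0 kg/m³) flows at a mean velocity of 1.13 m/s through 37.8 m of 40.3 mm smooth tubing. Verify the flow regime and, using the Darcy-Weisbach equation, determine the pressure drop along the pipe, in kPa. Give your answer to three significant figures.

Re = VD/ν = 1.13·0.04030/9.81×10^-4 = 46.4 → laminar (Re < 2300)
f = 64/Re = 1.379
h_f = f(L/D)V²/(2g) = 1.379·(37.8/0.04030)·1.13²/(2·9.81) = 84.16 m
Δp = ρg·h_f = 956.0·9.81·84.16 = 789.3 kPa

Δp ≈ 789 kPa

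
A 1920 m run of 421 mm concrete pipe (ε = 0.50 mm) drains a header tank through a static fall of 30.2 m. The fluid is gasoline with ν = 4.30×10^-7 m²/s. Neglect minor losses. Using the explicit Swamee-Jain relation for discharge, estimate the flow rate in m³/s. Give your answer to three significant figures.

Swamee-Jain (Type II): Q = -0.965·√(gD⁵h_f/L)·ln[ε/(3.7D) + √(3.17ν²L/(gD³h_f))]
√(gD⁵h_f/L) = √(9.81·0.421⁵·30.2/1920) = 0.04517
ε/(3.7D) = 3.21×10^-4; √(3.17ν²L/(gD³h_f)) = 7.13×10^-6
Q = -0.965·0.04517·ln(3.281×10^-4) = 0.3497 m³/s
Check: V = 2.51 m/s, Re = 2.46×10^6, f = 0.02064, h_f = 30.3 m ≈ 30.2 m ✓

Q ≈ 0.350 m³/s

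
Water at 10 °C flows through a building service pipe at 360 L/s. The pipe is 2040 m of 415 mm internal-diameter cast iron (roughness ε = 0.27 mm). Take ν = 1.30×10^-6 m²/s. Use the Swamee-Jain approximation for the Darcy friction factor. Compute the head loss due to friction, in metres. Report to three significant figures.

h_f ≈ 32.5 m

V = 4Q/(πD²) = 4·0.360/(π·0.415²) = 2.661 m/s
Re = VD/ν = 2.661·0.415/1.30×10^-6 = 8.50×10^5 → turbulent
ε/D = 0.27/415 = 6.51×10^-4
Swamee-Jain: f = 0.01832
h_f = f(L/D)V²/(2g) = 0.01832·(2040/0.415)·2.661²/(2·9.81) = 32.51 m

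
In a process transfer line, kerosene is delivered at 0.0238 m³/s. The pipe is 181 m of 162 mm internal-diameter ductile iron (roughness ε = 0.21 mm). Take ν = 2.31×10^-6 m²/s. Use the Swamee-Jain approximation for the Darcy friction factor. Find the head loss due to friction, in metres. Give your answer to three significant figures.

V = 4Q/(πD²) = 4·0.0238/(π·0.162²) = 1.155 m/s
Re = VD/ν = 1.155·0.162/2.31×10^-6 = 8.10×10^4 → turbulent
ε/D = 0.21/162 = 0.00130
Swamee-Jain: f = 0.02375
h_f = f(L/D)V²/(2g) = 0.02375·(181/0.162)·1.155²/(2·9.81) = 1.803 m

h_f ≈ 1.80 m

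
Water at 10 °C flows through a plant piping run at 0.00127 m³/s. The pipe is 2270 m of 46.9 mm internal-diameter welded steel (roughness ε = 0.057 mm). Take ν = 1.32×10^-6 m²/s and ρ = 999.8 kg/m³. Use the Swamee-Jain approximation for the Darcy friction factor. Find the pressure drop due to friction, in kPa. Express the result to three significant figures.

V = 4Q/(πD²) = 4·0.00127/(π·0.0469²) = 0.7351 m/s
Re = VD/ν = 0.7351·0.0469/1.32×10^-6 = 2.61×10^4 → turbulent
ε/D = 0.057/46.9 = 0.00122
Swamee-Jain: f = 0.02725
h_f = f(L/D)V²/(2g) = 0.02725·(2270/0.0469)·0.7351²/(2·9.81) = 36.33 m
Δp = ρg·h_f = 999.8·9.81·36.33 = 356.4 kPa

Δp ≈ 356 kPa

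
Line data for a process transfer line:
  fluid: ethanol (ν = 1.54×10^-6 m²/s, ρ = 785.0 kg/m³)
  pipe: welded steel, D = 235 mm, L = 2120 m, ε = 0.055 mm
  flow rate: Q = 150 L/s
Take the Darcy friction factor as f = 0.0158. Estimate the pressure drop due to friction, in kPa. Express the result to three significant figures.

Δp ≈ 669 kPa

V = 4Q/(πD²) = 4·0.150/(π·0.235²) = 3.458 m/s
h_f = f(L/D)V²/(2g) = 0.01580·(2120/0.235)·3.458²/(2·9.81) = 86.89 m
Δp = ρg·h_f = 785.0·9.81·86.89 = 669.1 kPa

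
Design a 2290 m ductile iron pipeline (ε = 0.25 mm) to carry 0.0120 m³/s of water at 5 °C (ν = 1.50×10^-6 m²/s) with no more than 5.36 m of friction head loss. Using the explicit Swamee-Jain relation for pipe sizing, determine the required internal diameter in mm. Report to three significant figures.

D ≈ 169 mm

Swamee-Jain (Type III): D = 0.66·[ε^1.25·(LQ²/(gh_f))^4.75 + ν·Q^9.4·(L/(gh_f))^5.2]^0.04
LQ²/(gh_f) = 0.006271; L/(gh_f) = 43.55
Term 1 = ε^1.25·(…)^4.75 = 1.08×10^-15; Term 2 = ν·Q^9.4·(…)^5.2 = 4.40×10^-16
D = 0.66·(1.08×10^-15 + 4.40×10^-16)^0.04 = 0.1686 m = 169 mm
Check: V = 0.537 m/s, Re = 6.04×10^4, f = 0.02498, h_f = 5.00 m ≈ 5.36 m ✓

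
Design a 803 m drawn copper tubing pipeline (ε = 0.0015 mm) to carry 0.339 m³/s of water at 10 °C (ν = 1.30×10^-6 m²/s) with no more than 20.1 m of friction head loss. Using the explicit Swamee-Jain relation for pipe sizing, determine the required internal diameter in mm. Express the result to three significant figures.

Swamee-Jain (Type III): D = 0.66·[ε^1.25·(LQ²/(gh_f))^4.75 + ν·Q^9.4·(L/(gh_f))^5.2]^0.04
LQ²/(gh_f) = 0.4680; L/(gh_f) = 4.072
Term 1 = ε^1.25·(…)^4.75 = 1.42×10^-9; Term 2 = ν·Q^9.4·(…)^5.2 = 7.40×10^-8
D = 0.66·(1.42×10^-9 + 7.40×10^-8)^0.04 = 0.3425 m = 342 mm
Check: V = 3.68 m/s, Re = 9.69×10^5, f = 0.01178, h_f = 19.1 m ≈ 20.1 m ✓

D ≈ 342 mm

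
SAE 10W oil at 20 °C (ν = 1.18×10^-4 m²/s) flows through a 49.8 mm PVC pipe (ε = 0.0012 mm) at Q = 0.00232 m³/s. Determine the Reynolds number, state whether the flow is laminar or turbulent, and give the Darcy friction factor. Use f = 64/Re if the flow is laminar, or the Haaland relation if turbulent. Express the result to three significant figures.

V = 4Q/(πD²) = 1.191 m/s
Re = VD/ν = 1.191·0.0498/1.18×10^-4 = 503
Re < 2300 → laminar → f = 64/Re = 0.1273

Re ≈ 503; laminar; f = 64/Re ≈ 0.127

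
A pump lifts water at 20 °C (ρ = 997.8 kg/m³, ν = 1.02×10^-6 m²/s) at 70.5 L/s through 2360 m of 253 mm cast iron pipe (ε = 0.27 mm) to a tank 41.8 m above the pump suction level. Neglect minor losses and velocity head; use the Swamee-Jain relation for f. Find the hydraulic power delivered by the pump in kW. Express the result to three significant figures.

P_hyd ≈ 42.3 kW

V = 4Q/(πD²) = 1.402 m/s; Re = 3.48×10^5; ε/D = 0.00107; f = 0.02089
h_f = f(L/D)V²/2g = 19.54 m
Total head H = z + h_f = 41.8 + 19.54 = 61.34 m
P_hyd = ρgQH = 997.8·9.81·0.0705·61.34 = 42.33 kW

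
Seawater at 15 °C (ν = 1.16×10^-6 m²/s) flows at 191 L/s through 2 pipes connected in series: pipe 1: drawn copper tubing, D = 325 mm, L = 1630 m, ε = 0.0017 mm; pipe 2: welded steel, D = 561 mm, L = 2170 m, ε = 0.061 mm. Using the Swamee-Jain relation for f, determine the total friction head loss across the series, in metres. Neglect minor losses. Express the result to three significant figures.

Pipe 1: V = 2.302 m/s, Re = 6.45×10^5, ε/D = 5.23×10^-6, f = 0.01261, h_1 = f(L/D)V²/2g = 17.09 m
Pipe 2: V = 0.7727 m/s, Re = 3.74×10^5, ε/D = 1.09×10^-4, f = 0.01508, h_2 = f(L/D)V²/2g = 1.775 m
Series → Q common, losses add: H = Σh = 18.87 m

H ≈ 18.9 m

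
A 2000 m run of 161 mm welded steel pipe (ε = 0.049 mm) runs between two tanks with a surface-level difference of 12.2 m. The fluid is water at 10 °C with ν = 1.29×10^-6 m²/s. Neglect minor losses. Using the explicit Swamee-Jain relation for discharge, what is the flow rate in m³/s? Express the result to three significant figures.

Swamee-Jain (Type II): Q = -0.965·√(gD⁵h_f/L)·ln[ε/(3.7D) + √(3.17ν²L/(gD³h_f))]
√(gD⁵h_f/L) = √(9.81·0.161⁵·12.2/2000) = 0.002544
ε/(3.7D) = 8.23×10^-5; √(3.17ν²L/(gD³h_f)) = 1.45×10^-4
Q = -0.965·0.002544·ln(2.276×10^-4) = 0.02059 m³/s
Check: V = 1.01 m/s, Re = 1.26×10^5, f = 0.01887, h_f = 12.2 m ≈ 12.2 m ✓

Q ≈ 0.0206 m³/s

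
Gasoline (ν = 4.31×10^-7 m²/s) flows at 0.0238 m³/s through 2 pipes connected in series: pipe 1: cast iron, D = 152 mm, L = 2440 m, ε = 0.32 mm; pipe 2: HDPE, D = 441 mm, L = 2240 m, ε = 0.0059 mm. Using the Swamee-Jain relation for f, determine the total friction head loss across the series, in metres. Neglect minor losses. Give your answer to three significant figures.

H ≈ 34.2 m

Pipe 1: V = 1.312 m/s, Re = 4.63×10^5, ε/D = 0.00211, f = 0.02424, h_1 = f(L/D)V²/2g = 34.12 m
Pipe 2: V = 0.1558 m/s, Re = 1.59×10^5, ε/D = 1.34×10^-5, f = 0.01635, h_2 = f(L/D)V²/2g = 0.1028 m
Series → Q common, losses add: H = Σh = 34.22 m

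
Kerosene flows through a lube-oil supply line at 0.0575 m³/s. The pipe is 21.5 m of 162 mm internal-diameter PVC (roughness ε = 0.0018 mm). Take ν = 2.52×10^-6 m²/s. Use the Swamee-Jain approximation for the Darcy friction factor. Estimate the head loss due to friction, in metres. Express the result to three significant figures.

h_f ≈ 0.840 m

V = 4Q/(πD²) = 4·0.0575/(π·0.162²) = 2.790 m/s
Re = VD/ν = 2.790·0.162/2.52×10^-6 = 1.79×10^5 → turbulent
ε/D = 0.0018/162 = 1.11×10^-5
Swamee-Jain: f = 0.01596
h_f = f(L/D)V²/(2g) = 0.01596·(21.5/0.162)·2.790²/(2·9.81) = 0.8403 m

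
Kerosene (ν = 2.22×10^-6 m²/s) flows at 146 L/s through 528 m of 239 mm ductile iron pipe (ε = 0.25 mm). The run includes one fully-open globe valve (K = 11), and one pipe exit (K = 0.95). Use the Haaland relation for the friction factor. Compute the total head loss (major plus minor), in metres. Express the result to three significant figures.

V = 4Q/(πD²) = 3.254 m/s; V²/2g = 0.5398 m
Re = 3.50×10^5, ε/D = 0.00105 → f = 0.02060 (Haaland)
Major: h_f = f(L/D)·V²/2g = 0.02060·2209·0.5398 = 24.57 m
Minor: ΣK = 11.9; h_m = ΣK·V²/2g = 6.451 m
Total H_L = 24.57 + 6.451 = 31.02 m

H_L ≈ 31.0 m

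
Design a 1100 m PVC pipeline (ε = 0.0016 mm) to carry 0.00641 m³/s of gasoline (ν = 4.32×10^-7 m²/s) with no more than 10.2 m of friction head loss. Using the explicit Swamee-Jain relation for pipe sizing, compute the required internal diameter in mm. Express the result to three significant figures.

D ≈ 90.6 mm

Swamee-Jain (Type III): D = 0.66·[ε^1.25·(LQ²/(gh_f))^4.75 + ν·Q^9.4·(L/(gh_f))^5.2]^0.04
LQ²/(gh_f) = 4.517×10^-4; L/(gh_f) = 10.99
Term 1 = ε^1.25·(…)^4.75 = 7.34×10^-24; Term 2 = ν·Q^9.4·(…)^5.2 = 2.72×10^-22
D = 0.66·(7.34×10^-24 + 2.72×10^-22)^0.04 = 0.09065 m = 90.6 mm
Check: V = 0.993 m/s, Re = 2.08×10^5, f = 0.01557, h_f = 9.50 m ≈ 10.2 m ✓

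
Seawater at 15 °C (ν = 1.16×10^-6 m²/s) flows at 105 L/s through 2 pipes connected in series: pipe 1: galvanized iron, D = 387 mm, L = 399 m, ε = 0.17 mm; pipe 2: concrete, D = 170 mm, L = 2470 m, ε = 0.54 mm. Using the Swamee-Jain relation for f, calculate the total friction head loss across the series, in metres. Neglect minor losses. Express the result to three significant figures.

Pipe 1: V = 0.8926 m/s, Re = 2.98×10^5, ε/D = 4.39×10^-4, f = 0.01798, h_1 = f(L/D)V²/2g = 0.7528 m
Pipe 2: V = 4.626 m/s, Re = 6.78×10^5, ε/D = 0.00318, f = 0.02687, h_2 = f(L/D)V²/2g = 425.8 m
Series → Q common, losses add: H = Σh = 426.6 m

H ≈ 427 m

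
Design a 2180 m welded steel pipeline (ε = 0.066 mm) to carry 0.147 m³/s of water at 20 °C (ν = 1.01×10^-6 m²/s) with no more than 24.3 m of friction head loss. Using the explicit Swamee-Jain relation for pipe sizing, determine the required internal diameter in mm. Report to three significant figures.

Swamee-Jain (Type III): D = 0.66·[ε^1.25·(LQ²/(gh_f))^4.75 + ν·Q^9.4·(L/(gh_f))^5.2]^0.04
LQ²/(gh_f) = 0.1976; L/(gh_f) = 9.145
Term 1 = ε^1.25·(…)^4.75 = 2.69×10^-9; Term 2 = ν·Q^9.4·(…)^5.2 = 1.50×10^-9
D = 0.66·(2.69×10^-9 + 1.50×10^-9)^0.04 = 0.3051 m = 305 mm
Check: V = 2.01 m/s, Re = 6.07×10^5, f = 0.01543, h_f = 22.7 m ≈ 24.3 m ✓

D ≈ 305 mm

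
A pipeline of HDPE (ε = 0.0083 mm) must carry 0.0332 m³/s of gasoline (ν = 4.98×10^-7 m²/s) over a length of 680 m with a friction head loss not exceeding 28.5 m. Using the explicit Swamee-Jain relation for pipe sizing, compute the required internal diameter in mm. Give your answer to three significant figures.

Swamee-Jain (Type III): D = 0.66·[ε^1.25·(LQ²/(gh_f))^4.75 + ν·Q^9.4·(L/(gh_f))^5.2]^0.04
LQ²/(gh_f) = 0.002681; L/(gh_f) = 2.432
Term 1 = ε^1.25·(…)^4.75 = 2.71×10^-19; Term 2 = ν·Q^9.4·(…)^5.2 = 6.35×10^-19
D = 0.66·(2.71×10^-19 + 6.35×10^-19)^0.04 = 0.1253 m = 125 mm
Check: V = 2.69 m/s, Re = 6.78×10^5, f = 0.01353, h_f = 27.2 m ≈ 28.5 m ✓

D ≈ 125 mm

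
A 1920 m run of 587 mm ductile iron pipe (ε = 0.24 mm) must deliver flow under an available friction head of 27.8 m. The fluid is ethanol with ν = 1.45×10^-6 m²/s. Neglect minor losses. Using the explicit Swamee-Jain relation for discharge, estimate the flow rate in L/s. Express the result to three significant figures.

Q ≈ 862 L/s

Swamee-Jain (Type II): Q = -0.965·√(gD⁵h_f/L)·ln[ε/(3.7D) + √(3.17ν²L/(gD³h_f))]
√(gD⁵h_f/L) = √(9.81·0.587⁵·27.8/1920) = 0.09950
ε/(3.7D) = 1.11×10^-4; √(3.17ν²L/(gD³h_f)) = 1.52×10^-5
Q = -0.965·0.09950·ln(1.257×10^-4) = 0.8623 m³/s
Check: V = 3.19 m/s, Re = 1.29×10^6, f = 0.01652, h_f = 28.0 m ≈ 27.8 m ✓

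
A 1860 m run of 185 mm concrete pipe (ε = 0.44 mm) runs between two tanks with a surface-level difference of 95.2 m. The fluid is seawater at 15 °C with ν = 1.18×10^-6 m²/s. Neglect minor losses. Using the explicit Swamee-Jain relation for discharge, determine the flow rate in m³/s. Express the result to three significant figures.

Swamee-Jain (Type II): Q = -0.965·√(gD⁵h_f/L)·ln[ε/(3.7D) + √(3.17ν²L/(gD³h_f))]
√(gD⁵h_f/L) = √(9.81·0.185⁵·95.2/1860) = 0.01043
ε/(3.7D) = 6.43×10^-4; √(3.17ν²L/(gD³h_f)) = 3.73×10^-5
Q = -0.965·0.01043·ln(6.801×10^-4) = 0.07341 m³/s
Check: V = 2.73 m/s, Re = 4.28×10^5, f = 0.02504, h_f = 95.7 m ≈ 95.2 m ✓

Q ≈ 0.0734 m³/s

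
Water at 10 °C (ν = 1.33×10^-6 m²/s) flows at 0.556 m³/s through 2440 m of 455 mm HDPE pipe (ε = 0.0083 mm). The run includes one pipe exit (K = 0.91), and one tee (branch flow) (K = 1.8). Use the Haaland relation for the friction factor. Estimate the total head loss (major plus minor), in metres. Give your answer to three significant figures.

H_L ≈ 38.9 m

V = 4Q/(πD²) = 3.419 m/s; V²/2g = 0.5960 m
Re = 1.17×10^6, ε/D = 1.82×10^-5 → f = 0.01167 (Haaland)
Major: h_f = f(L/D)·V²/2g = 0.01167·5363·0.5960 = 37.28 m
Minor: ΣK = 2.71; h_m = ΣK·V²/2g = 1.615 m
Total H_L = 37.28 + 1.615 = 38.90 m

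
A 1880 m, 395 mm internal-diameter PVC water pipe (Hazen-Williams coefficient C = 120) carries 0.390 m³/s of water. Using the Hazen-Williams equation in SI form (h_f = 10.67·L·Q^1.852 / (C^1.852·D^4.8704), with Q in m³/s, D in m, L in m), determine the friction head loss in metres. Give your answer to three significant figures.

h_f = 10.67·1880·0.390^1.852 / (120^1.852·0.395^4.8704) = 45.61 m

h_f ≈ 45.6 m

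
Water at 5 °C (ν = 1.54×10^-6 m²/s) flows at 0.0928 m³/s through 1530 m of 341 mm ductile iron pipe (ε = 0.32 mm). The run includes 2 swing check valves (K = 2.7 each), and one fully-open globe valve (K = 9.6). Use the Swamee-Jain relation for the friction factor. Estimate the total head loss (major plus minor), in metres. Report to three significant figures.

H_L ≈ 5.70 m

V = 4Q/(πD²) = 1.016 m/s; V²/2g = 0.05263 m
Re = 2.25×10^5, ε/D = 9.38×10^-4 → f = 0.02080 (Swamee-Jain)
Major: h_f = f(L/D)·V²/2g = 0.02080·4487·0.05263 = 4.911 m
Minor: ΣK = 15.0; h_m = ΣK·V²/2g = 0.7894 m
Total H_L = 4.911 + 0.7894 = 5.700 m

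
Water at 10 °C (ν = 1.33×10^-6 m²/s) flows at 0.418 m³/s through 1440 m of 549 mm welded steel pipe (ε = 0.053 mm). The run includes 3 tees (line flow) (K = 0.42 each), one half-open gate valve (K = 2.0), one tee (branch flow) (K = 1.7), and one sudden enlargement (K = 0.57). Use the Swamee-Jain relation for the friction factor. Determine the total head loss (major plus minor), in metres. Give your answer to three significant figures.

V = 4Q/(πD²) = 1.766 m/s; V²/2g = 0.1589 m
Re = 7.29×10^5, ε/D = 9.65×10^-5 → f = 0.01385 (Swamee-Jain)
Major: h_f = f(L/D)·V²/2g = 0.01385·2623·0.1589 = 5.774 m
Minor: ΣK = 5.53; h_m = ΣK·V²/2g = 0.8788 m
Total H_L = 5.774 + 0.8788 = 6.653 m

H_L ≈ 6.65 m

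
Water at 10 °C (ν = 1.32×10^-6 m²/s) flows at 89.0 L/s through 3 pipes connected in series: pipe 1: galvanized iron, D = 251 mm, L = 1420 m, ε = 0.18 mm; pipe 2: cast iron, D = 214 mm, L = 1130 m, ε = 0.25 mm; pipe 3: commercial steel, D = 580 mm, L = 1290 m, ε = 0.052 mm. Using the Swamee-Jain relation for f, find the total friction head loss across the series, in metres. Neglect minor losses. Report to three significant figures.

H ≈ 53.2 m

Pipe 1: V = 1.799 m/s, Re = 3.42×10^5, ε/D = 7.17×10^-4, f = 0.01934, h_1 = f(L/D)V²/2g = 18.04 m
Pipe 2: V = 2.474 m/s, Re = 4.01×10^5, ε/D = 0.00117, f = 0.02119, h_2 = f(L/D)V²/2g = 34.92 m
Pipe 3: V = 0.3369 m/s, Re = 1.48×10^5, ε/D = 8.97×10^-5, f = 0.01714, h_3 = f(L/D)V²/2g = 0.2205 m
Series → Q common, losses add: H = Σh = 53.19 m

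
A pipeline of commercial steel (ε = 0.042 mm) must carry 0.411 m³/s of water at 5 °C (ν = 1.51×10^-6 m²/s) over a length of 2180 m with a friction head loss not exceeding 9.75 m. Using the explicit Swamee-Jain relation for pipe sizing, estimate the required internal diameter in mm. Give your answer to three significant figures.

D ≈ 538 mm

Swamee-Jain (Type III): D = 0.66·[ε^1.25·(LQ²/(gh_f))^4.75 + ν·Q^9.4·(L/(gh_f))^5.2]^0.04
LQ²/(gh_f) = 3.850; L/(gh_f) = 22.79
Term 1 = ε^1.25·(…)^4.75 = 0.00204; Term 2 = ν·Q^9.4·(…)^5.2 = 0.00407
D = 0.66·(0.00204 + 0.00407)^0.04 = 0.5383 m = 538 mm
Check: V = 1.81 m/s, Re = 6.44×10^5, f = 0.01378, h_f = 9.28 m ≈ 9.75 m ✓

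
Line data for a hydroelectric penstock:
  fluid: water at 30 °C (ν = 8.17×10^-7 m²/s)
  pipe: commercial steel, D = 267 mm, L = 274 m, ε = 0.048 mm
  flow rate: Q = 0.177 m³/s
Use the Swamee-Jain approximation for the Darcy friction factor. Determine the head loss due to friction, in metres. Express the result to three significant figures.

h_f ≈ 7.59 m

V = 4Q/(πD²) = 4·0.177/(π·0.267²) = 3.161 m/s
Re = VD/ν = 3.161·0.267/8.17×10^-7 = 1.03×10^6 → turbulent
ε/D = 0.048/267 = 1.80×10^-4
Swamee-Jain: f = 0.01452
h_f = f(L/D)V²/(2g) = 0.01452·(274/0.267)·3.161²/(2·9.81) = 7.587 m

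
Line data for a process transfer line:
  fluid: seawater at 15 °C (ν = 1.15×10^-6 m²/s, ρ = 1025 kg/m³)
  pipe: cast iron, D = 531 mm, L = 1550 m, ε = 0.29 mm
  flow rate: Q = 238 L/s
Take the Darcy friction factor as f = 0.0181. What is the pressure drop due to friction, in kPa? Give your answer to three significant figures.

Δp ≈ 31.3 kPa

V = 4Q/(πD²) = 4·0.238/(π·0.531²) = 1.075 m/s
h_f = f(L/D)V²/(2g) = 0.01810·(1550/0.531)·1.075²/(2·9.81) = 3.110 m
Δp = ρg·h_f = 1025·9.81·3.110 = 31.28 kPa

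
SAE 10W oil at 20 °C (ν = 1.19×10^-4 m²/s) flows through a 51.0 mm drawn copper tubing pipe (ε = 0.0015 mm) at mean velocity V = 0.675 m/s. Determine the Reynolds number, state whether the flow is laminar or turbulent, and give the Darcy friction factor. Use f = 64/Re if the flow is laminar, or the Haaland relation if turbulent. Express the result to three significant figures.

Re ≈ 289; laminar; f = 64/Re ≈ 0.221

Re = VD/ν = 0.6750·0.0510/1.19×10^-4 = 289
Re < 2300 → laminar → f = 64/Re = 0.2212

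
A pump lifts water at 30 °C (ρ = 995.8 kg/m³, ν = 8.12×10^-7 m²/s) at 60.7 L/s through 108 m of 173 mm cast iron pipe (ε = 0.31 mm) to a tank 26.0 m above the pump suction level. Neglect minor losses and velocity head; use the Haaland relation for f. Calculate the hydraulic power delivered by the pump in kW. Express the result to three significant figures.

V = 4Q/(πD²) = 2.582 m/s; Re = 5.50×10^5; ε/D = 0.00179; f = 0.02311
h_f = f(L/D)V²/2g = 4.904 m
Total head H = z + h_f = 26.0 + 4.904 = 30.90 m
P_hyd = ρgQH = 995.8·9.81·0.0607·30.90 = 18.33 kW

P_hyd ≈ 18.3 kW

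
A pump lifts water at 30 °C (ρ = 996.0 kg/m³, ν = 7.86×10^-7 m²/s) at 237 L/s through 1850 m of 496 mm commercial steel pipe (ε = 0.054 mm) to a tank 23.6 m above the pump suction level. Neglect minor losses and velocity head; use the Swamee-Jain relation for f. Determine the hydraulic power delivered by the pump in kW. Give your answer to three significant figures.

V = 4Q/(πD²) = 1.227 m/s; Re = 7.74×10^5; ε/D = 1.09×10^-4; f = 0.01394
h_f = f(L/D)V²/2g = 3.987 m
Total head H = z + h_f = 23.6 + 3.987 = 27.59 m
P_hyd = ρgQH = 996.0·9.81·0.237·27.59 = 63.88 kW

P_hyd ≈ 63.9 kW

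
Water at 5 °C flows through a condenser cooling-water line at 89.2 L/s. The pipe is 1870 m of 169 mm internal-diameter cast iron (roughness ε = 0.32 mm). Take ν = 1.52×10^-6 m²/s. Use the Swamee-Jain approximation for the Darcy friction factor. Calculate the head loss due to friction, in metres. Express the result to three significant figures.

h_f ≈ 211 m

V = 4Q/(πD²) = 4·0.0892/(π·0.169²) = 3.977 m/s
Re = VD/ν = 3.977·0.169/1.52×10^-6 = 4.42×10^5 → turbulent
ε/D = 0.32/169 = 0.00189
Swamee-Jain: f = 0.02364
h_f = f(L/D)V²/(2g) = 0.02364·(1870/0.169)·3.977²/(2·9.81) = 210.8 m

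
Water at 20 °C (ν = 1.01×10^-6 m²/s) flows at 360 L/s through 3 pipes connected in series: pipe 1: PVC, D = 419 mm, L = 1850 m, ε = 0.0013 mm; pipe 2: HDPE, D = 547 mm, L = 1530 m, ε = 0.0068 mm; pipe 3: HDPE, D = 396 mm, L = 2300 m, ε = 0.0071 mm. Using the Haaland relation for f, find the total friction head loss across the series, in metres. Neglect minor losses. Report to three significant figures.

H ≈ 51.3 m

Pipe 1: V = 2.611 m/s, Re = 1.08×10^6, ε/D = 3.10×10^-6, f = 0.01149, h_1 = f(L/D)V²/2g = 17.62 m
Pipe 2: V = 1.532 m/s, Re = 8.30×10^5, ε/D = 1.24×10^-5, f = 0.01216, h_2 = f(L/D)V²/2g = 4.068 m
Pipe 3: V = 2.923 m/s, Re = 1.15×10^6, ε/D = 1.79×10^-5, f = 0.01169, h_3 = f(L/D)V²/2g = 29.57 m
Series → Q common, losses add: H = Σh = 51.26 m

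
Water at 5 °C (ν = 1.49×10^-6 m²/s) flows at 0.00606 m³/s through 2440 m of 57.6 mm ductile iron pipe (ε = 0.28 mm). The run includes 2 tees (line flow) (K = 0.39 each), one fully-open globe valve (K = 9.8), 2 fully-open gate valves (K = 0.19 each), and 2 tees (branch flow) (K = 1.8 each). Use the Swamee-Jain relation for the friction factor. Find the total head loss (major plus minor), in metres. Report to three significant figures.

V = 4Q/(πD²) = 2.326 m/s; V²/2g = 0.2757 m
Re = 8.99×10^4, ε/D = 0.00486 → f = 0.03144 (Swamee-Jain)
Major: h_f = f(L/D)·V²/2g = 0.03144·42361·0.2757 = 367.1 m
Minor: ΣK = 14.6; h_m = ΣK·V²/2g = 4.014 m
Total H_L = 367.1 + 4.014 = 371.1 m

H_L ≈ 371 m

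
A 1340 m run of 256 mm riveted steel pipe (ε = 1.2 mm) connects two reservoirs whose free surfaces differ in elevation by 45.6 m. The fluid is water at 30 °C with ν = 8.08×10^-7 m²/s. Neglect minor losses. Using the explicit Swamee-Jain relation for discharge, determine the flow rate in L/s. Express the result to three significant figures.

Swamee-Jain (Type II): Q = -0.965·√(gD⁵h_f/L)·ln[ε/(3.7D) + √(3.17ν²L/(gD³h_f))]
√(gD⁵h_f/L) = √(9.81·0.256⁵·45.6/1340) = 0.01916
ε/(3.7D) = 0.00127; √(3.17ν²L/(gD³h_f)) = 1.92×10^-5
Q = -0.965·0.01916·ln(0.001286) = 0.1231 m³/s
Check: V = 2.39 m/s, Re = 7.57×10^5, f = 0.02999, h_f = 45.7 m ≈ 45.6 m ✓

Q ≈ 123 L/s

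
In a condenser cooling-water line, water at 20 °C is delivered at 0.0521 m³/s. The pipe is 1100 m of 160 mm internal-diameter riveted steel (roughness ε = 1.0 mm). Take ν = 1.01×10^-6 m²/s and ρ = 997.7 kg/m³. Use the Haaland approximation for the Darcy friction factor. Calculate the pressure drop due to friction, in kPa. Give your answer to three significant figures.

Δp ≈ 755 kPa

V = 4Q/(πD²) = 4·0.0521/(π·0.160²) = 2.591 m/s
Re = VD/ν = 2.591·0.160/1.01×10^-6 = 4.10×10^5 → turbulent
ε/D = 1.0/160 = 0.00625
Haaland: f = 0.03278
h_f = f(L/D)V²/(2g) = 0.03278·(1100/0.160)·2.591²/(2·9.81) = 77.12 m
Δp = ρg·h_f = 997.7·9.81·77.12 = 754.8 kPa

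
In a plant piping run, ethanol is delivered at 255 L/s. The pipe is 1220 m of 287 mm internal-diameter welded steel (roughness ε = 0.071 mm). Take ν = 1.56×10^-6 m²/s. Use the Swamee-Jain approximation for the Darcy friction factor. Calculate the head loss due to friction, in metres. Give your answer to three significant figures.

V = 4Q/(πD²) = 4·0.255/(π·0.287²) = 3.942 m/s
Re = VD/ν = 3.942·0.287/1.56×10^-6 = 7.25×10^5 → turbulent
ε/D = 0.071/287 = 2.47×10^-4
Swamee-Jain: f = 0.01554
h_f = f(L/D)V²/(2g) = 0.01554·(1220/0.287)·3.942²/(2·9.81) = 52.30 m

h_f ≈ 52.3 m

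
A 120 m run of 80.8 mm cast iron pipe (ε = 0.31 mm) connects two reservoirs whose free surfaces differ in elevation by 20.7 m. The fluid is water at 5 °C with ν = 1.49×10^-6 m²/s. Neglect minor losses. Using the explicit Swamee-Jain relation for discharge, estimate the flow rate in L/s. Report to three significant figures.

Q ≈ 15.8 L/s

Swamee-Jain (Type II): Q = -0.965·√(gD⁵h_f/L)·ln[ε/(3.7D) + √(3.17ν²L/(gD³h_f))]
√(gD⁵h_f/L) = √(9.81·0.0808⁵·20.7/120) = 0.002414
ε/(3.7D) = 0.00104; √(3.17ν²L/(gD³h_f)) = 8.88×10^-5
Q = -0.965·0.002414·ln(0.001126) = 0.01582 m³/s
Check: V = 3.08 m/s, Re = 1.67×10^5, f = 0.02895, h_f = 20.8 m ≈ 20.7 m ✓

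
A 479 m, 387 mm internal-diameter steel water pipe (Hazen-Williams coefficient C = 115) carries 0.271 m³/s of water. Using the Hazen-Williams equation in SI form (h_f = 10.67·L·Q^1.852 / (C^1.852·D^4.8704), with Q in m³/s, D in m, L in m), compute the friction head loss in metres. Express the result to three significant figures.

h_f ≈ 7.08 m

h_f = 10.67·479·0.271^1.852 / (115^1.852·0.387^4.8704) = 7.079 m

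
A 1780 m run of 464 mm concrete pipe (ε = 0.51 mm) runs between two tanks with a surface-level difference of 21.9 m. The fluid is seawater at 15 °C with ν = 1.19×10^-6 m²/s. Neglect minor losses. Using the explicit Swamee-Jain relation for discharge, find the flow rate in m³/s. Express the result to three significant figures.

Q ≈ 0.396 m³/s

Swamee-Jain (Type II): Q = -0.965·√(gD⁵h_f/L)·ln[ε/(3.7D) + √(3.17ν²L/(gD³h_f))]
√(gD⁵h_f/L) = √(9.81·0.464⁵·21.9/1780) = 0.05095
ε/(3.7D) = 2.97×10^-4; √(3.17ν²L/(gD³h_f)) = 1.93×10^-5
Q = -0.965·0.05095·ln(3.164×10^-4) = 0.3962 m³/s
Check: V = 2.34 m/s, Re = 9.14×10^5, f = 0.02050, h_f = 22.0 m ≈ 21.9 m ✓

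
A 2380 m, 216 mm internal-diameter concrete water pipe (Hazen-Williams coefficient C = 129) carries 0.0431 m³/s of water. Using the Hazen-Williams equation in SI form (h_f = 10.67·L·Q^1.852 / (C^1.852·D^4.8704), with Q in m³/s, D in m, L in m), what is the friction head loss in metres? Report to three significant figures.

h_f ≈ 16.2 m

h_f = 10.67·2380·0.0431^1.852 / (129^1.852·0.216^4.8704) = 16.16 m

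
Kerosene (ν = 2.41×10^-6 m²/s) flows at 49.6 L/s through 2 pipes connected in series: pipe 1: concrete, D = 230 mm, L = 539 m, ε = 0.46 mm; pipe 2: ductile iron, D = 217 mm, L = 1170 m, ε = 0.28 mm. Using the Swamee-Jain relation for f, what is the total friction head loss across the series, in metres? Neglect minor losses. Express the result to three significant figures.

Pipe 1: V = 1.194 m/s, Re = 1.14×10^5, ε/D = 0.00200, f = 0.02514, h_1 = f(L/D)V²/2g = 4.279 m
Pipe 2: V = 1.341 m/s, Re = 1.21×10^5, ε/D = 0.00129, f = 0.02297, h_2 = f(L/D)V²/2g = 11.35 m
Series → Q common, losses add: H = Σh = 15.63 m

H ≈ 15.6 m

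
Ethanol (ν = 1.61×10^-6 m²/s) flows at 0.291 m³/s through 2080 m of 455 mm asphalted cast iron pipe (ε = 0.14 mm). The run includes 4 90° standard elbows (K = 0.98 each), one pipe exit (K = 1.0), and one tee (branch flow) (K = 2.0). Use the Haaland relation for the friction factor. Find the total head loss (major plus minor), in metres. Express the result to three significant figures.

V = 4Q/(πD²) = 1.790 m/s; V²/2g = 0.1633 m
Re = 5.06×10^5, ε/D = 3.08×10^-4 → f = 0.01620 (Haaland)
Major: h_f = f(L/D)·V²/2g = 0.01620·4571·0.1633 = 12.09 m
Minor: ΣK = 6.92; h_m = ΣK·V²/2g = 1.130 m
Total H_L = 12.09 + 1.130 = 13.22 m

H_L ≈ 13.2 m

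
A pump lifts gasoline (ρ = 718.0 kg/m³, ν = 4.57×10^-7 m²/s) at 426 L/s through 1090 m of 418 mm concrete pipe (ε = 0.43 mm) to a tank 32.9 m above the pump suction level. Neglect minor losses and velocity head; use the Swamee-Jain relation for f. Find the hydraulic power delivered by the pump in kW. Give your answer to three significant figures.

V = 4Q/(πD²) = 3.104 m/s; Re = 2.84×10^6; ε/D = 0.00103; f = 0.01993
h_f = f(L/D)V²/2g = 25.52 m
Total head H = z + h_f = 32.9 + 25.52 = 58.42 m
P_hyd = ρgQH = 718.0·9.81·0.426·58.42 = 175.3 kW

P_hyd ≈ 175 kW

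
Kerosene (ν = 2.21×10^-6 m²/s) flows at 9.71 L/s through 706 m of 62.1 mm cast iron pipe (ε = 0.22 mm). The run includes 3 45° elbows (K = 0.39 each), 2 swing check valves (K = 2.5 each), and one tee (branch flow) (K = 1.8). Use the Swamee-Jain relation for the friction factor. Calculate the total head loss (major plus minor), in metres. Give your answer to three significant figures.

V = 4Q/(πD²) = 3.206 m/s; V²/2g = 0.5238 m
Re = 9.01×10^4, ε/D = 0.00354 → f = 0.02899 (Swamee-Jain)
Major: h_f = f(L/D)·V²/2g = 0.02899·11369·0.5238 = 172.6 m
Minor: ΣK = 7.97; h_m = ΣK·V²/2g = 4.175 m
Total H_L = 172.6 + 4.175 = 176.8 m

H_L ≈ 177 m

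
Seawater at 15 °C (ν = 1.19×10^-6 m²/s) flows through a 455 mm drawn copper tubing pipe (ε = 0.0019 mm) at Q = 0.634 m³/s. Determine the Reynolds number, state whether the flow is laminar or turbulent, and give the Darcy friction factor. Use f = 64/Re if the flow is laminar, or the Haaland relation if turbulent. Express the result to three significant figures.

Re ≈ 1.49×10^6; turbulent; f ≈ 0.0109

V = 4Q/(πD²) = 3.899 m/s
Re = VD/ν = 3.899·0.455/1.19×10^-6 = 1.49×10^6
Re > 4000 → turbulent; ε/D = 4.18×10^-6
Haaland: f = 0.01094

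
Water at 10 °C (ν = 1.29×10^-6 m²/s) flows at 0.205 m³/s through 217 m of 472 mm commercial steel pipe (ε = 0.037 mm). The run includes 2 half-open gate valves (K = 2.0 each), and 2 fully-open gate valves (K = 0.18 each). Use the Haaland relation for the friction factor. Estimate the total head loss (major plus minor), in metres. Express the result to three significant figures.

H_L ≈ 0.765 m

V = 4Q/(πD²) = 1.172 m/s; V²/2g = 0.06996 m
Re = 4.29×10^5, ε/D = 7.84×10^-5 → f = 0.01430 (Haaland)
Major: h_f = f(L/D)·V²/2g = 0.01430·459.7·0.06996 = 0.4599 m
Minor: ΣK = 4.36; h_m = ΣK·V²/2g = 0.3050 m
Total H_L = 0.4599 + 0.3050 = 0.7649 m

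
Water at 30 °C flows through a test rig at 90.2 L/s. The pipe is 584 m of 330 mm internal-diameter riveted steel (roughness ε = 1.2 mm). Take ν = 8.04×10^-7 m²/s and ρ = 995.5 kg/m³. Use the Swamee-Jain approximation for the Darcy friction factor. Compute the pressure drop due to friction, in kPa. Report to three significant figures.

V = 4Q/(πD²) = 4·0.0902/(π·0.330²) = 1.055 m/s
Re = VD/ν = 1.055·0.330/8.04×10^-7 = 4.33×10^5 → turbulent
ε/D = 1.2/330 = 0.00364
Swamee-Jain: f = 0.02803
h_f = f(L/D)V²/(2g) = 0.02803·(584/0.330)·1.055²/(2·9.81) = 2.812 m
Δp = ρg·h_f = 995.5·9.81·2.812 = 27.46 kPa

Δp ≈ 27.5 kPa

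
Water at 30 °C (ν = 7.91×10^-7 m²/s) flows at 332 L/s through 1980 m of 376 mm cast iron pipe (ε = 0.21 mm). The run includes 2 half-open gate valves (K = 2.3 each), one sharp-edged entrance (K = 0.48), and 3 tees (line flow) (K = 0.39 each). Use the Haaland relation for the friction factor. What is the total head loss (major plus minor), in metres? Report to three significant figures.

V = 4Q/(πD²) = 2.990 m/s; V²/2g = 0.4557 m
Re = 1.42×10^6, ε/D = 5.59×10^-4 → f = 0.01745 (Haaland)
Major: h_f = f(L/D)·V²/2g = 0.01745·5266·0.4557 = 41.86 m
Minor: ΣK = 6.25; h_m = ΣK·V²/2g = 2.848 m
Total H_L = 41.86 + 2.848 = 44.71 m

H_L ≈ 44.7 m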